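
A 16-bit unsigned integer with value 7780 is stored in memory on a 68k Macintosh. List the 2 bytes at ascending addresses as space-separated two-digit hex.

7780 in hexadecimal, padded to 16 bits, is 0x1E64.
Split into bytes (most-significant first): 1E 64.
Big-endian: lowest address holds the most-significant byte.
So the memory order matches the most-significant-first order: 1E 64.

1E 64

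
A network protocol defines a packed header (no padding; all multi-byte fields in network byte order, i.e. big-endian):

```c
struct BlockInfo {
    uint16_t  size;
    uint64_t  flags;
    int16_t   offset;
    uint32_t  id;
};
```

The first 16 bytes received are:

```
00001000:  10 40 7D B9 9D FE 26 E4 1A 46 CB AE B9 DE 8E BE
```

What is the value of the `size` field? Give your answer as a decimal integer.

4160

`size` is the first field, at byte offset 0, occupying 2 bytes.
Bytes at offsets 0..1: 10 40.
Big-endian stores the most-significant byte at the lowest address.
The bytes are already most-significant first: 0x1040.
0x1040 = 4160.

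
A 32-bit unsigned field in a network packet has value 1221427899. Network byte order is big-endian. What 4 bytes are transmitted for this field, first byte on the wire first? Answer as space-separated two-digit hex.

48 CD 82 BB

1221427899 in hexadecimal, padded to 32 bits, is 0x48CD82BB.
Split into bytes (most-significant first): 48 CD 82 BB.
Big-endian stores the most-significant byte at the lowest address.
So the memory order matches the most-significant-first order: 48 CD 82 BB.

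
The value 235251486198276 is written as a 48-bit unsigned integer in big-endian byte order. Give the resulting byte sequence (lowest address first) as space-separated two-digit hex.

235251486198276 in hexadecimal, padded to 48 bits, is 0xD5F5C1448A04.
Split into bytes (most-significant first): D5 F5 C1 44 8A 04.
In big-endian order the high byte comes first in memory.
So the memory order matches the most-significant-first order: D5 F5 C1 44 8A 04.

D5 F5 C1 44 8A 04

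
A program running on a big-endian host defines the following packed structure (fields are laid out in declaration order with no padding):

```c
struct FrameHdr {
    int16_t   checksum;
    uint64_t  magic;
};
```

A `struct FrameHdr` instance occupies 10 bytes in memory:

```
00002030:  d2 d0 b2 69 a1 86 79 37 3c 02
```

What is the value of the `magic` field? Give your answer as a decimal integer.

`magic` follows `checksum` (2 bytes), so it starts at byte offset 2 and occupies 8 bytes.
Bytes at offsets 2..9: B2 69 A1 86 79 37 3C 02.
Big-endian stores the most-significant byte at the lowest address.
The bytes are already most-significant first: 0xB269A18679373C02.
0xB269A18679373C02 = 12855984210237144066.

12855984210237144066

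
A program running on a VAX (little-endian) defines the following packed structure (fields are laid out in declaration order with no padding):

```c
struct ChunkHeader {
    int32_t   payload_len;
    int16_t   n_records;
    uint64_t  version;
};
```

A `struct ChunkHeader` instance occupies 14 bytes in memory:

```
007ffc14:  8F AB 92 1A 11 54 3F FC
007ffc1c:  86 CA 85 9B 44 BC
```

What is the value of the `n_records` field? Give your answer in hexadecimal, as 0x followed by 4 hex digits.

`n_records` follows `payload_len` (4 bytes), so it starts at byte offset 4 and occupies 2 bytes.
Bytes at offsets 4..5: 11 54.
In little-endian order the low byte comes first in memory.
Reassemble most-significant byte first: 54 11 → 0x5411.

0x5411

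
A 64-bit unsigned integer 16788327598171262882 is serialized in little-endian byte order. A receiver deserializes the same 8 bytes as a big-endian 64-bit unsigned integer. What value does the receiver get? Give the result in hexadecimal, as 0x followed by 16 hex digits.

16788327598171262882 in 64-bit hexadecimal is 0xE8FC1F008DE28FA2.
Stored little-endian, the bytes at ascending addresses are A2 8F E2 8D 00 1F FC E8.
Read back as big-endian, the last byte is least significant, giving 0xA28FE28D001FFCE8.

0xA28FE28D001FFCE8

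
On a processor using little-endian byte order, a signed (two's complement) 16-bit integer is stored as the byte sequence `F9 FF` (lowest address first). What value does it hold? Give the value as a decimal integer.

-7

Little-endian: lowest address holds the least-significant byte.
Reassemble most-significant byte first: FF F9 → 0xFFF9.
Top bit is set, so as a signed 16-bit value this is 0xFFF9 − 2^16 = -7.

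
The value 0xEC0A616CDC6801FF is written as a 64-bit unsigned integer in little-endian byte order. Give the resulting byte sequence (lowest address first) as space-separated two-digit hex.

Split into bytes (most-significant first): EC 0A 61 6C DC 68 01 FF.
Little-endian: lowest address holds the least-significant byte.
So at ascending addresses the bytes are FF 01 68 DC 6C 61 0A EC.

FF 01 68 DC 6C 61 0A EC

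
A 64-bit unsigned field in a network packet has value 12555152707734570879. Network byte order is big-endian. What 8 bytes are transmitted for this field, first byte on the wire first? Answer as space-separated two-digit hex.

12555152707734570879 in hexadecimal, padded to 64 bits, is 0xAE3CDCDE1D4D877F.
Split into bytes (most-significant first): AE 3C DC DE 1D 4D 87 7F.
Big-endian stores the most-significant byte at the lowest address.
So the memory order matches the most-significant-first order: AE 3C DC DE 1D 4D 87 7F.

AE 3C DC DE 1D 4D 87 7F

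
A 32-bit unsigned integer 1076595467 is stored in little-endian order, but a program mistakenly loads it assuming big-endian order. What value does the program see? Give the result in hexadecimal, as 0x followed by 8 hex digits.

0x0B8B2B40

1076595467 in 32-bit hexadecimal is 0x402B8B0B.
Stored little-endian, the bytes at ascending addresses are 0B 8B 2B 40.
Read back as big-endian, the last byte is least significant, giving 0x0B8B2B40.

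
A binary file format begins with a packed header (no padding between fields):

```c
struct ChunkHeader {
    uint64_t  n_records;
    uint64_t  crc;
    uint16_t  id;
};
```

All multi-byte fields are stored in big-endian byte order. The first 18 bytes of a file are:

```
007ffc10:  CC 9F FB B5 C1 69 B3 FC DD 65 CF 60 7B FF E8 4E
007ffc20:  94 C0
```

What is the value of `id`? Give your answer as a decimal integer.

`id` follows `n_records` (8 B), `crc` (8 B), so it starts at offset 8 + 8 = 16 and occupies 2 bytes.
Bytes at offsets 16..17: 94 C0.
Big-endian: lowest address holds the most-significant byte.
The bytes are already most-significant first: 0x94C0.
0x94C0 = 38080.

38080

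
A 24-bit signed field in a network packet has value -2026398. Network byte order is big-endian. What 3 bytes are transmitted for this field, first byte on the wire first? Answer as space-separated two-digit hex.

Two's complement of -2026398 in 24 bits: 2026398 = 0x1EEB9E; invert → 0xE11461; add 1 → 0xE11462.
Split into bytes (most-significant first): E1 14 62.
In big-endian order the high byte comes first in memory.
So the memory order matches the most-significant-first order: E1 14 62.

E1 14 62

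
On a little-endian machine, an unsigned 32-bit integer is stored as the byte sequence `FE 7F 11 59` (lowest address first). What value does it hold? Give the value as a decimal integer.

Little-endian: lowest address holds the least-significant byte.
Reassemble most-significant byte first: 59 11 7F FE → 0x59117FFE.
0x59117FFE = 1494319102.

1494319102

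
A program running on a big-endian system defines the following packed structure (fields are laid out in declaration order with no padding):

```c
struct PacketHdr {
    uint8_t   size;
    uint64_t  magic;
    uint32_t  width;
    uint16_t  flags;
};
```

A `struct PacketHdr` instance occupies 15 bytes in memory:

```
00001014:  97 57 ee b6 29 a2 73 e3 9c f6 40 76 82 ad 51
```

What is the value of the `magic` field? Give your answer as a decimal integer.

`magic` follows `size` (1 byte), so it starts at byte offset 1 and occupies 8 bytes.
Bytes at offsets 1..8: 57 EE B6 29 A2 73 E3 9C.
Big-endian stores the most-significant byte at the lowest address.
The bytes are already most-significant first: 0x57EEB629A273E39C.
0x57EEB629A273E39C = 6336202015692284828.

6336202015692284828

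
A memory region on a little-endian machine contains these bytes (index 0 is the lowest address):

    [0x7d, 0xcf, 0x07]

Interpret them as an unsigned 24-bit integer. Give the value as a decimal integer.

In little-endian order the low byte comes first in memory.
Reassemble most-significant byte first: 07 CF 7D → 0x07CF7D.
0x07CF7D = 511869.

511869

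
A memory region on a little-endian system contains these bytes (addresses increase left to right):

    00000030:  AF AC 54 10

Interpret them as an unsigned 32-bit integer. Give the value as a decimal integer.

273984687

In little-endian order the low byte comes first in memory.
Reassemble most-significant byte first: 10 54 AC AF → 0x1054ACAF.
0x1054ACAF = 273984687.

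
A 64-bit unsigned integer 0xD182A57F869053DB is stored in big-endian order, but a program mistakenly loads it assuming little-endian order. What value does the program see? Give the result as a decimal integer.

15804134424714773201

Stored big-endian, the bytes at ascending addresses are D1 82 A5 7F 86 90 53 DB.
Read back as little-endian, the first byte is least significant, giving 0xDB5390867FA582D1.
0xDB5390867FA582D1 = 15804134424714773201.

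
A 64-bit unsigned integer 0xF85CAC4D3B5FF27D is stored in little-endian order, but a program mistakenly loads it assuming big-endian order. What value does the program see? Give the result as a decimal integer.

Stored little-endian, the bytes at ascending addresses are 7D F2 5F 3B 4D AC 5C F8.
Read back as big-endian, the last byte is least significant, giving 0x7DF25F3B4DAC5CF8.
0x7DF25F3B4DAC5CF8 = 9075420907415821560.

9075420907415821560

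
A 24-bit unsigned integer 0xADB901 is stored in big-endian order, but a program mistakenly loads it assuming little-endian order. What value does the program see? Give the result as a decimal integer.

113069

Stored big-endian, the bytes at ascending addresses are AD B9 01.
Read back as little-endian, the first byte is least significant, giving 0x01B9AD.
0x01B9AD = 113069.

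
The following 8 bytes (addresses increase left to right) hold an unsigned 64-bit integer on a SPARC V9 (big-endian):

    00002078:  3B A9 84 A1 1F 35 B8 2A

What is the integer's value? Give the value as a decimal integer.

4299113146850064426

Big-endian: lowest address holds the most-significant byte.
The bytes are already most-significant first: 0x3BA984A11F35B82A.
0x3BA984A11F35B82A = 4299113146850064426.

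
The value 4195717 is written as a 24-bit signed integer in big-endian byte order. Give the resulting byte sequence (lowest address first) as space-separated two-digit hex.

4195717 in hexadecimal, padded to 24 bits, is 0x400585.
Split into bytes (most-significant first): 40 05 85.
Big-endian stores the most-significant byte at the lowest address.
So the memory order matches the most-significant-first order: 40 05 85.

40 05 85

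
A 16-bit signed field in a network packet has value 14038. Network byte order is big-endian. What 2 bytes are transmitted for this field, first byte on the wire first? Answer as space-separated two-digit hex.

36 D6

14038 in hexadecimal, padded to 16 bits, is 0x36D6.
Split into bytes (most-significant first): 36 D6.
Big-endian: lowest address holds the most-significant byte.
So the memory order matches the most-significant-first order: 36 D6.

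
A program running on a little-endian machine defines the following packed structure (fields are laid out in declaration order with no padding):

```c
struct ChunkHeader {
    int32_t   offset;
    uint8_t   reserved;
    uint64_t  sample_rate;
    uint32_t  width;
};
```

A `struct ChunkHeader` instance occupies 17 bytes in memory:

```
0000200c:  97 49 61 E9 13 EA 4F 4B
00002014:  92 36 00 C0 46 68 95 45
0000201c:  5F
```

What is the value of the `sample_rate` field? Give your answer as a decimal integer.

5098075012566044650

`sample_rate` follows `offset` (4 B), `reserved` (1 B), so it starts at offset 4 + 1 = 5 and occupies 8 bytes.
Bytes at offsets 5..12: EA 4F 4B 92 36 00 C0 46.
Little-endian stores the least-significant byte at the lowest address.
Reassemble most-significant byte first: 46 C0 00 36 92 4B 4F EA → 0x46C00036924B4FEA.
0x46C00036924B4FEA = 5098075012566044650.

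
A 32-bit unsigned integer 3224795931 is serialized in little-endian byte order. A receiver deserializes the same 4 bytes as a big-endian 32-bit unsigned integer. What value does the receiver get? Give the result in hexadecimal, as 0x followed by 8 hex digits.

3224795931 in 32-bit hexadecimal is 0xC0367B1B.
Stored little-endian, the bytes at ascending addresses are 1B 7B 36 C0.
Read back as big-endian, the last byte is least significant, giving 0x1B7B36C0.

0x1B7B36C0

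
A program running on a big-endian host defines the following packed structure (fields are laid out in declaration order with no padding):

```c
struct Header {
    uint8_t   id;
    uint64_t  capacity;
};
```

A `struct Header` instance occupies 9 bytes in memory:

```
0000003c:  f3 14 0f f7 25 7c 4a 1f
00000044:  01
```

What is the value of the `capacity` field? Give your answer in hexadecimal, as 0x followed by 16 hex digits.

0x140FF7257C4A1F01

`capacity` follows `id` (1 byte), so it starts at byte offset 1 and occupies 8 bytes.
Bytes at offsets 1..8: 14 0F F7 25 7C 4A 1F 01.
In big-endian order the high byte comes first in memory.
The bytes are already most-significant first: 0x140FF7257C4A1F01.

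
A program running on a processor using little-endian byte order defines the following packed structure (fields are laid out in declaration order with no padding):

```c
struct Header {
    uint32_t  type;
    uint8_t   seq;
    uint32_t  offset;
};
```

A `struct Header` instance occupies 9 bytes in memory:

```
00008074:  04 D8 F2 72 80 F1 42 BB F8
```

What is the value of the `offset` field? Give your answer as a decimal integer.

4173021937

`offset` follows `type` (4 B), `seq` (1 B), so it starts at offset 4 + 1 = 5 and occupies 4 bytes.
Bytes at offsets 5..8: F1 42 BB F8.
In little-endian order the low byte comes first in memory.
Reassemble most-significant byte first: F8 BB 42 F1 → 0xF8BB42F1.
0xF8BB42F1 = 4173021937.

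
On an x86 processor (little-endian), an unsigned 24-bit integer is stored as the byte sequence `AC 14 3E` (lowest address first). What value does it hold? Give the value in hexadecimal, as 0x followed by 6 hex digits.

0x3E14AC

Little-endian stores the least-significant byte at the lowest address.
Reassemble most-significant byte first: 3E 14 AC → 0x3E14AC.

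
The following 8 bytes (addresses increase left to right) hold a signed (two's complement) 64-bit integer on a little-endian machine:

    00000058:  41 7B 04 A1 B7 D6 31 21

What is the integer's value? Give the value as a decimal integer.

2391928961279228737

Little-endian: lowest address holds the least-significant byte.
Reassemble most-significant byte first: 21 31 D6 B7 A1 04 7B 41 → 0x2131D6B7A1047B41.
0x2131D6B7A1047B41 = 2391928961279228737.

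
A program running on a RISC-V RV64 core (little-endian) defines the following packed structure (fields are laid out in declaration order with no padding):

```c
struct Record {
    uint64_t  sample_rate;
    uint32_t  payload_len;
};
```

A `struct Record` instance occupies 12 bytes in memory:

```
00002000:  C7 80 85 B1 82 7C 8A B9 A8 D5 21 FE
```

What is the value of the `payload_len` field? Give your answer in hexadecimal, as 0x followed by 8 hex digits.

0xFE21D5A8

`payload_len` follows `sample_rate` (8 bytes), so it starts at byte offset 8 and occupies 4 bytes.
Bytes at offsets 8..11: A8 D5 21 FE.
Little-endian: lowest address holds the least-significant byte.
Reassemble most-significant byte first: FE 21 D5 A8 → 0xFE21D5A8.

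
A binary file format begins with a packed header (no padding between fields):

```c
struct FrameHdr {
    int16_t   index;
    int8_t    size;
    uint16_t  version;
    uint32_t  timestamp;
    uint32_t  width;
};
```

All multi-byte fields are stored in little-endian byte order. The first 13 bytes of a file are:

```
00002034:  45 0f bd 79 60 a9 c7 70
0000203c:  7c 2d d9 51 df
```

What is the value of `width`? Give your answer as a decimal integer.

3746683181

`width` follows `index` (2 B), `size` (1 B), `version` (2 B), `timestamp` (4 B), so it starts at offset 2 + 1 + 2 + 4 = 9 and occupies 4 bytes.
Bytes at offsets 9..12: 2D D9 51 DF.
Little-endian stores the least-significant byte at the lowest address.
Reassemble most-significant byte first: DF 51 D9 2D → 0xDF51D92D.
0xDF51D92D = 3746683181.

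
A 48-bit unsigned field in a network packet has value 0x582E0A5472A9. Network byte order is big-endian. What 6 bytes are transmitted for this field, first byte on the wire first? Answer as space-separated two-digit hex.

58 2E 0A 54 72 A9

Split into bytes (most-significant first): 58 2E 0A 54 72 A9.
Big-endian stores the most-significant byte at the lowest address.
So the memory order matches the most-significant-first order: 58 2E 0A 54 72 A9.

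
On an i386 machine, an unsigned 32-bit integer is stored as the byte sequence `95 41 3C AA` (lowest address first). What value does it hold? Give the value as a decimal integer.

Little-endian stores the least-significant byte at the lowest address.
Reassemble most-significant byte first: AA 3C 41 95 → 0xAA3C4195.
0xAA3C4195 = 2856075669.

2856075669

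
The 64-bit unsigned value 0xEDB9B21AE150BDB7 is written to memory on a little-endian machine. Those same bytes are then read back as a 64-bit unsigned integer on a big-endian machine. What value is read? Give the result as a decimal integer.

13239827407284910573

Stored little-endian, the bytes at ascending addresses are B7 BD 50 E1 1A B2 B9 ED.
Read back as big-endian, the last byte is least significant, giving 0xB7BD50E11AB2B9ED.
0xB7BD50E11AB2B9ED = 13239827407284910573.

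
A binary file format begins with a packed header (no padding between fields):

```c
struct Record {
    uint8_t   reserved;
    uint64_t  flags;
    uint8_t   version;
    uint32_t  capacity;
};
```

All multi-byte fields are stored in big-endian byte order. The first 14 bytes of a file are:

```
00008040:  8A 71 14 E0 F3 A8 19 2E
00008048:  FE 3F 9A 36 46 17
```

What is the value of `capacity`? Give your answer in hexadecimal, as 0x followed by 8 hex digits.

0x9A364617

`capacity` follows `reserved` (1 B), `flags` (8 B), `version` (1 B), so it starts at offset 1 + 8 + 1 = 10 and occupies 4 bytes.
Bytes at offsets 10..13: 9A 36 46 17.
Big-endian: lowest address holds the most-significant byte.
The bytes are already most-significant first: 0x9A364617.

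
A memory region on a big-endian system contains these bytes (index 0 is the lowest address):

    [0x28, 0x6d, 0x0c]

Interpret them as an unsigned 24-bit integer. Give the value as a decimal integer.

2649356

In big-endian order the high byte comes first in memory.
The bytes are already most-significant first: 0x286D0C.
0x286D0C = 2649356.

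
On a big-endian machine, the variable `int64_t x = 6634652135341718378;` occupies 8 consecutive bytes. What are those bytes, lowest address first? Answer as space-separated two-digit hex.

5C 13 04 F7 17 54 7B 6A

6634652135341718378 in hexadecimal, padded to 64 bits, is 0x5C1304F717547B6A.
Split into bytes (most-significant first): 5C 13 04 F7 17 54 7B 6A.
In big-endian order the high byte comes first in memory.
So the memory order matches the most-significant-first order: 5C 13 04 F7 17 54 7B 6A.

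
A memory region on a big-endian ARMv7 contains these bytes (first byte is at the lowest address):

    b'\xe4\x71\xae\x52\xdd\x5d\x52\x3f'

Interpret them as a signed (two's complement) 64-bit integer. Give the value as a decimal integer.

-1985614289769246145

In big-endian order the high byte comes first in memory.
The bytes are already most-significant first: 0xE471AE52DD5D523F.
Top bit is set, so as a signed 64-bit value this is 0xE471AE52DD5D523F − 2^64 = -1985614289769246145.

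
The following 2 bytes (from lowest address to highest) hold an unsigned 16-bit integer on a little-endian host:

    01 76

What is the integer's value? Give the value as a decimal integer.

30209

In little-endian order the low byte comes first in memory.
Reassemble most-significant byte first: 76 01 → 0x7601.
0x7601 = 30209.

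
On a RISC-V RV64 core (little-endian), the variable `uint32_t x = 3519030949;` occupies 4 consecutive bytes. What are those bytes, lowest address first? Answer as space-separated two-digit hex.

A5 26 C0 D1

3519030949 in hexadecimal, padded to 32 bits, is 0xD1C026A5.
Split into bytes (most-significant first): D1 C0 26 A5.
Little-endian stores the least-significant byte at the lowest address.
So at ascending addresses the bytes are A5 26 C0 D1.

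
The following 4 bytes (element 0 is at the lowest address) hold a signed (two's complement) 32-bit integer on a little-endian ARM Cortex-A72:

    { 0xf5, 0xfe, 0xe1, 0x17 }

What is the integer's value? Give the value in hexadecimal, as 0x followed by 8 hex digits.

0x17E1FEF5

Little-endian stores the least-significant byte at the lowest address.
Reassemble most-significant byte first: 17 E1 FE F5 → 0x17E1FEF5.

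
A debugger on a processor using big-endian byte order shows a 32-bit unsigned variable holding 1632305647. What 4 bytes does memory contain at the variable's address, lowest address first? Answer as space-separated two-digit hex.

1632305647 in hexadecimal, padded to 32 bits, is 0x614B01EF.
Split into bytes (most-significant first): 61 4B 01 EF.
In big-endian order the high byte comes first in memory.
So the memory order matches the most-significant-first order: 61 4B 01 EF.

61 4B 01 EF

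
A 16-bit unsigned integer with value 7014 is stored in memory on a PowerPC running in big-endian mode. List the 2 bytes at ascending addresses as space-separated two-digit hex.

7014 in hexadecimal, padded to 16 bits, is 0x1B66.
Split into bytes (most-significant first): 1B 66.
In big-endian order the high byte comes first in memory.
So the memory order matches the most-significant-first order: 1B 66.

1B 66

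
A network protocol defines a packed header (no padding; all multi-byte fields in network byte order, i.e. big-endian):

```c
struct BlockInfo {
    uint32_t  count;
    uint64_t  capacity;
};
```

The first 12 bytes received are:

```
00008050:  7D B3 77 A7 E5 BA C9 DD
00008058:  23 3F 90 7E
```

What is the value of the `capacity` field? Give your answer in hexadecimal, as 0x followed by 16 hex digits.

`capacity` follows `count` (4 bytes), so it starts at byte offset 4 and occupies 8 bytes.
Bytes at offsets 4..11: E5 BA C9 DD 23 3F 90 7E.
Big-endian stores the most-significant byte at the lowest address.
The bytes are already most-significant first: 0xE5BAC9DD233F907E.

0xE5BAC9DD233F907E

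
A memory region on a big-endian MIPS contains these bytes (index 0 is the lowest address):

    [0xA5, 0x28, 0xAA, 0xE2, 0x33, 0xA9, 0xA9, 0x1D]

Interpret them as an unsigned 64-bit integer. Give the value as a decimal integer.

11900949903832623389

Big-endian stores the most-significant byte at the lowest address.
The bytes are already most-significant first: 0xA528AAE233A9A91D.
0xA528AAE233A9A91D = 11900949903832623389.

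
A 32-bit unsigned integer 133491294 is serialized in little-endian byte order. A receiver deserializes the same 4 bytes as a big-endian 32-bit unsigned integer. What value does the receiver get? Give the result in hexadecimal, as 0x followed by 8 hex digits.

133491294 in 32-bit hexadecimal is 0x07F4EA5E.
Stored little-endian, the bytes at ascending addresses are 5E EA F4 07.
Read back as big-endian, the last byte is least significant, giving 0x5EEAF407.

0x5EEAF407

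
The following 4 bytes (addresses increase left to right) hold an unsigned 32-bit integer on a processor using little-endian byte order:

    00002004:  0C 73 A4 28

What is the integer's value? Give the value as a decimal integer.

Little-endian: lowest address holds the least-significant byte.
Reassemble most-significant byte first: 28 A4 73 0C → 0x28A4730C.
0x28A4730C = 681865996.

681865996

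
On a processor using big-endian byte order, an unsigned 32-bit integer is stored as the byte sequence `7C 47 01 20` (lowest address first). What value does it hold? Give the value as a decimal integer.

2085028128

In big-endian order the high byte comes first in memory.
The bytes are already most-significant first: 0x7C470120.
0x7C470120 = 2085028128.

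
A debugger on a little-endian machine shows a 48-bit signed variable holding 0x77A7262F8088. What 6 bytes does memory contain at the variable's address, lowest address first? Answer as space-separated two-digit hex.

Split into bytes (most-significant first): 77 A7 26 2F 80 88.
Little-endian stores the least-significant byte at the lowest address.
So at ascending addresses the bytes are 88 80 2F 26 A7 77.

88 80 2F 26 A7 77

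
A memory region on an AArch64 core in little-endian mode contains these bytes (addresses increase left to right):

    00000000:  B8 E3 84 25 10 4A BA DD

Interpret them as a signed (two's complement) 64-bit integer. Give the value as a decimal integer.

-2469580012449897544

Little-endian: lowest address holds the least-significant byte.
Reassemble most-significant byte first: DD BA 4A 10 25 84 E3 B8 → 0xDDBA4A102584E3B8.
Top bit is set, so as a signed 64-bit value this is 0xDDBA4A102584E3B8 − 2^64 = -2469580012449897544.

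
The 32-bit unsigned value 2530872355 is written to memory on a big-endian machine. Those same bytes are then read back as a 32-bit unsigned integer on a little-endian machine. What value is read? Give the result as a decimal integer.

2530872355 in 32-bit hexadecimal is 0x96DA0C23.
Stored big-endian, the bytes at ascending addresses are 96 DA 0C 23.
Read back as little-endian, the first byte is least significant, giving 0x230CDA96.
0x230CDA96 = 588044950.

588044950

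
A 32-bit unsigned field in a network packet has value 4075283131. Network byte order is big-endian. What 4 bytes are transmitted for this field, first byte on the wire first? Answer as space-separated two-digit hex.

F2 E7 E2 BB

4075283131 in hexadecimal, padded to 32 bits, is 0xF2E7E2BB.
Split into bytes (most-significant first): F2 E7 E2 BB.
Big-endian: lowest address holds the most-significant byte.
So the memory order matches the most-significant-first order: F2 E7 E2 BB.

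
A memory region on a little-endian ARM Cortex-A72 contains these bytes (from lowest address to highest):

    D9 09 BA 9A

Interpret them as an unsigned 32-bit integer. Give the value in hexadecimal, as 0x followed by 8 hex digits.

Little-endian stores the least-significant byte at the lowest address.
Reassemble most-significant byte first: 9A BA 09 D9 → 0x9ABA09D9.

0x9ABA09D9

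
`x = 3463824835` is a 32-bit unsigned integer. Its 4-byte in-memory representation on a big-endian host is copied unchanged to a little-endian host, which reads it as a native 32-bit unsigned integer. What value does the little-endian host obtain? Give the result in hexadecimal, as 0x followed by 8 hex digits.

0xC3C575CE

3463824835 in 32-bit hexadecimal is 0xCE75C5C3.
Stored big-endian, the bytes at ascending addresses are CE 75 C5 C3.
Read back as little-endian, the first byte is least significant, giving 0xC3C575CE.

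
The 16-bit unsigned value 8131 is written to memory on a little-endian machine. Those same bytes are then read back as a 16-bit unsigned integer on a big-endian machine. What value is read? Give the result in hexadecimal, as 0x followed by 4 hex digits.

8131 in 16-bit hexadecimal is 0x1FC3.
Stored little-endian, the bytes at ascending addresses are C3 1F.
Read back as big-endian, the last byte is least significant, giving 0xC31F.

0xC31F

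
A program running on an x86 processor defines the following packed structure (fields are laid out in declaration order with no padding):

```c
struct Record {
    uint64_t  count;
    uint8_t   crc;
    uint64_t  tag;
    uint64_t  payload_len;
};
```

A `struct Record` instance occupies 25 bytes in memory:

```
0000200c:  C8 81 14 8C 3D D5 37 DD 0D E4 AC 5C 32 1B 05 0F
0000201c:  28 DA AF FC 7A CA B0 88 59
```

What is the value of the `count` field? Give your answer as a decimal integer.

`count` is the first field, at byte offset 0, occupying 8 bytes.
Bytes at offsets 0..7: C8 81 14 8C 3D D5 37 DD.
In little-endian order the low byte comes first in memory.
Reassemble most-significant byte first: DD 37 D5 3D 8C 14 81 C8 → 0xDD37D53D8C1481C8.
0xDD37D53D8C1481C8 = 15940443866421035464.

15940443866421035464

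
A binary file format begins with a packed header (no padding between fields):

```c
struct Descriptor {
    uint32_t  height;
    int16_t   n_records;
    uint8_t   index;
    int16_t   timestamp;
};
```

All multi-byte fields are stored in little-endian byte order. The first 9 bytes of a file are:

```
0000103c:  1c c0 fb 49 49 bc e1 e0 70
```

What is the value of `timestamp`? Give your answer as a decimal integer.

28896

`timestamp` follows `height` (4 B), `n_records` (2 B), `index` (1 B), so it starts at offset 4 + 2 + 1 = 7 and occupies 2 bytes.
Bytes at offsets 7..8: E0 70.
Little-endian stores the least-significant byte at the lowest address.
Reassemble most-significant byte first: 70 E0 → 0x70E0.
0x70E0 = 28896.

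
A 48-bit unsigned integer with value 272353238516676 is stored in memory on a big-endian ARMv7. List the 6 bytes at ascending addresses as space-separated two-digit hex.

272353238516676 in hexadecimal, padded to 48 bits, is 0xF7B42E0903C4.
Split into bytes (most-significant first): F7 B4 2E 09 03 C4.
In big-endian order the high byte comes first in memory.
So the memory order matches the most-significant-first order: F7 B4 2E 09 03 C4.

F7 B4 2E 09 03 C4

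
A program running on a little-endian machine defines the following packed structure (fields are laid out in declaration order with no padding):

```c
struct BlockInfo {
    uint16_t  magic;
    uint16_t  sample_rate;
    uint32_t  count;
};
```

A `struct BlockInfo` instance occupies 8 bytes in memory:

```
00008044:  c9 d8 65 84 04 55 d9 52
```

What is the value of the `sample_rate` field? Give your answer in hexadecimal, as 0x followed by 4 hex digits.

0x8465

`sample_rate` follows `magic` (2 bytes), so it starts at byte offset 2 and occupies 2 bytes.
Bytes at offsets 2..3: 65 84.
In little-endian order the low byte comes first in memory.
Reassemble most-significant byte first: 84 65 → 0x8465.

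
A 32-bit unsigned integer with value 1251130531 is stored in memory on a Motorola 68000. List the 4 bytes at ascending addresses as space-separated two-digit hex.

1251130531 in hexadecimal, padded to 32 bits, is 0x4A92BCA3.
Split into bytes (most-significant first): 4A 92 BC A3.
In big-endian order the high byte comes first in memory.
So the memory order matches the most-significant-first order: 4A 92 BC A3.

4A 92 BC A3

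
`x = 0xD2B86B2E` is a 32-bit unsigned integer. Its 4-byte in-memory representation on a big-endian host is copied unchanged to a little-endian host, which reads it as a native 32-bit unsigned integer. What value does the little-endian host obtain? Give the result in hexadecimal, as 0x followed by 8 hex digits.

Stored big-endian, the bytes at ascending addresses are D2 B8 6B 2E.
Read back as little-endian, the first byte is least significant, giving 0x2E6BB8D2.

0x2E6BB8D2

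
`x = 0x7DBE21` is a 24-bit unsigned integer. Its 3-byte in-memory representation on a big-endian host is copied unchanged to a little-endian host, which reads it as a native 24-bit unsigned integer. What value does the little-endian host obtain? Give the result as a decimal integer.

2211453

Stored big-endian, the bytes at ascending addresses are 7D BE 21.
Read back as little-endian, the first byte is least significant, giving 0x21BE7D.
0x21BE7D = 2211453.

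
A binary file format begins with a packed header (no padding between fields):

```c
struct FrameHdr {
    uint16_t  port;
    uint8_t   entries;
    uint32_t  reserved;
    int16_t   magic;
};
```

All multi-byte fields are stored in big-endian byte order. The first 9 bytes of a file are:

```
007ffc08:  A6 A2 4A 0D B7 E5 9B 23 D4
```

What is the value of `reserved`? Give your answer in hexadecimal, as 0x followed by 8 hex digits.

0x0DB7E59B

`reserved` follows `port` (2 B), `entries` (1 B), so it starts at offset 2 + 1 = 3 and occupies 4 bytes.
Bytes at offsets 3..6: 0D B7 E5 9B.
Big-endian: lowest address holds the most-significant byte.
The bytes are already most-significant first: 0x0DB7E59B.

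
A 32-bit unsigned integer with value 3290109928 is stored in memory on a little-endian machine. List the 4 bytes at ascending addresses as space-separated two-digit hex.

E8 17 1B C4

3290109928 in hexadecimal, padded to 32 bits, is 0xC41B17E8.
Split into bytes (most-significant first): C4 1B 17 E8.
In little-endian order the low byte comes first in memory.
So at ascending addresses the bytes are E8 17 1B C4.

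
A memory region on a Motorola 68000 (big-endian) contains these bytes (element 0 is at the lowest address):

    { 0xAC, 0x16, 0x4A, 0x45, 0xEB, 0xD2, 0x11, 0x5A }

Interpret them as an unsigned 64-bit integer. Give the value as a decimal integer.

Big-endian: lowest address holds the most-significant byte.
The bytes are already most-significant first: 0xAC164A45EBD2115A.
0xAC164A45EBD2115A = 12400180288180851034.

12400180288180851034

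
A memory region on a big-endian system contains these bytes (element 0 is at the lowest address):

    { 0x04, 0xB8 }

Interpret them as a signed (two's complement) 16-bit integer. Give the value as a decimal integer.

In big-endian order the high byte comes first in memory.
The bytes are already most-significant first: 0x04B8.
0x04B8 = 1208.

1208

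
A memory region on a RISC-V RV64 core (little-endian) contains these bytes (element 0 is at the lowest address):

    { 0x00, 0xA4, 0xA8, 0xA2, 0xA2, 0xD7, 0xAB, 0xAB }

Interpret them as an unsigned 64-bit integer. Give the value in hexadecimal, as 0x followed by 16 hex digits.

Little-endian stores the least-significant byte at the lowest address.
Reassemble most-significant byte first: AB AB D7 A2 A2 A8 A4 00 → 0xABABD7A2A2A8A400.

0xABABD7A2A2A8A400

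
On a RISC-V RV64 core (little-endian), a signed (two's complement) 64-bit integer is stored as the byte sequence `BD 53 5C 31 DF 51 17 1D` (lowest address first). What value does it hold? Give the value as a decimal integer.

2096234170611946429

Little-endian stores the least-significant byte at the lowest address.
Reassemble most-significant byte first: 1D 17 51 DF 31 5C 53 BD → 0x1D1751DF315C53BD.
0x1D1751DF315C53BD = 2096234170611946429.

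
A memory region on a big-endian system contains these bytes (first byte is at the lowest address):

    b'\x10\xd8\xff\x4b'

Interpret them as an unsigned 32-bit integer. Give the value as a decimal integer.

282656587

Big-endian: lowest address holds the most-significant byte.
The bytes are already most-significant first: 0x10D8FF4B.
0x10D8FF4B = 282656587.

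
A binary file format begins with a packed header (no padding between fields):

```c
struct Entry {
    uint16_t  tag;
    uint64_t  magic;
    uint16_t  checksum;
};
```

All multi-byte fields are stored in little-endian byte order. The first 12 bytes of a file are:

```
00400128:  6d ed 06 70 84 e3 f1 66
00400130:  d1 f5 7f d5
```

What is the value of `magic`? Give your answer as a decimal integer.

17713051998515130374

`magic` follows `tag` (2 bytes), so it starts at byte offset 2 and occupies 8 bytes.
Bytes at offsets 2..9: 06 70 84 E3 F1 66 D1 F5.
Little-endian: lowest address holds the least-significant byte.
Reassemble most-significant byte first: F5 D1 66 F1 E3 84 70 06 → 0xF5D166F1E3847006.
0xF5D166F1E3847006 = 17713051998515130374.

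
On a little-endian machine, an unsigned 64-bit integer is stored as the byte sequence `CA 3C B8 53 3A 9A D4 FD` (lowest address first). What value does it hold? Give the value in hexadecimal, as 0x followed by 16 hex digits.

Little-endian: lowest address holds the least-significant byte.
Reassemble most-significant byte first: FD D4 9A 3A 53 B8 3C CA → 0xFDD49A3A53B83CCA.

0xFDD49A3A53B83CCA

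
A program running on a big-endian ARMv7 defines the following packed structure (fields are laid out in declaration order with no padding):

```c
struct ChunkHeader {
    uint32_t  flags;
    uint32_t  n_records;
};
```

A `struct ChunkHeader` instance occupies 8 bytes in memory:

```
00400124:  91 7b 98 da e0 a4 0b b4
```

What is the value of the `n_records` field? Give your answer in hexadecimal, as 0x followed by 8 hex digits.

0xE0A40BB4

`n_records` follows `flags` (4 bytes), so it starts at byte offset 4 and occupies 4 bytes.
Bytes at offsets 4..7: E0 A4 0B B4.
In big-endian order the high byte comes first in memory.
The bytes are already most-significant first: 0xE0A40BB4.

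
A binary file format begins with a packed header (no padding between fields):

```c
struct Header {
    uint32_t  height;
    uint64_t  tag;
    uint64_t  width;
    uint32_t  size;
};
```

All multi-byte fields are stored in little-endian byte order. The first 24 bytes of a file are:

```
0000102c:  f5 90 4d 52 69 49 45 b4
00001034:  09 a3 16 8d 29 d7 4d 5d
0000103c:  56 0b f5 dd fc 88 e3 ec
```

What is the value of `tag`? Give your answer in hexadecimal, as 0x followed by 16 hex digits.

`tag` follows `height` (4 bytes), so it starts at byte offset 4 and occupies 8 bytes.
Bytes at offsets 4..11: 69 49 45 B4 09 A3 16 8D.
In little-endian order the low byte comes first in memory.
Reassemble most-significant byte first: 8D 16 A3 09 B4 45 49 69 → 0x8D16A309B4454969.

0x8D16A309B4454969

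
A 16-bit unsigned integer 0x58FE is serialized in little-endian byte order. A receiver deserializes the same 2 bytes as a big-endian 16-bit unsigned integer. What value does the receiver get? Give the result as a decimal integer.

65112

Stored little-endian, the bytes at ascending addresses are FE 58.
Read back as big-endian, the last byte is least significant, giving 0xFE58.
0xFE58 = 65112.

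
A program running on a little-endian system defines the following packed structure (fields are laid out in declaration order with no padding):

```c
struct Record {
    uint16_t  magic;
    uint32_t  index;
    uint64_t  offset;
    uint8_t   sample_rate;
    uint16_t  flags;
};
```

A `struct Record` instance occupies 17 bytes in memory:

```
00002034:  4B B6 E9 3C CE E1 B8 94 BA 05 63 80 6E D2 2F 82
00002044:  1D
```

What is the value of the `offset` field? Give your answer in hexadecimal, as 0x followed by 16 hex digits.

`offset` follows `magic` (2 B), `index` (4 B), so it starts at offset 2 + 4 = 6 and occupies 8 bytes.
Bytes at offsets 6..13: B8 94 BA 05 63 80 6E D2.
Little-endian: lowest address holds the least-significant byte.
Reassemble most-significant byte first: D2 6E 80 63 05 BA 94 B8 → 0xD26E806305BA94B8.

0xD26E806305BA94B8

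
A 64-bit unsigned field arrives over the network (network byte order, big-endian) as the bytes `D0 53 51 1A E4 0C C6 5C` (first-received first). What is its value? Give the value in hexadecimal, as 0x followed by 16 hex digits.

0xD053511AE40CC65C

Big-endian: lowest address holds the most-significant byte.
The bytes are already most-significant first: 0xD053511AE40CC65C.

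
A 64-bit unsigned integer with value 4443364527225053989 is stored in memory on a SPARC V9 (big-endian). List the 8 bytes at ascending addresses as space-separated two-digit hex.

4443364527225053989 in hexadecimal, padded to 64 bits, is 0x3DAA007EDCD22325.
Split into bytes (most-significant first): 3D AA 00 7E DC D2 23 25.
In big-endian order the high byte comes first in memory.
So the memory order matches the most-significant-first order: 3D AA 00 7E DC D2 23 25.

3D AA 00 7E DC D2 23 25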